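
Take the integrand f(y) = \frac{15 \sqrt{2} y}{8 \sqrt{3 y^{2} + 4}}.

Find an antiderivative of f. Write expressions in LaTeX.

An antiderivative is F(y) = \frac{5 \sqrt{2} \sqrt{3 y^{2} + 4}}{8}.

f matches the chain-rule pattern g'(h)*h' with inner function h(y) = \frac{3 y^{2}}{2} + 2; substituting u = h(y) collapses the integral.
Check: d/dy[\frac{5 \sqrt{2} \sqrt{3 y^{2} + 4}}{8}] = \frac{15 \sqrt{2} y}{8 \sqrt{3 y^{2} + 4}} = f(y).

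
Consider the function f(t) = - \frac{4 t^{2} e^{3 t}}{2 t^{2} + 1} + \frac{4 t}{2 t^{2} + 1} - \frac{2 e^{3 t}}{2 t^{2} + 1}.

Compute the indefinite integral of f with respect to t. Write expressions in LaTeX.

F(t) = \frac{- 2 e^{3 t} + 3 \log{\left(4 t^{2} + 2 \right)}}{3} + C

Integrate term by term and add the pieces.
Check: d/dt[\frac{- 2 e^{3 t} + 3 \log{\left(4 t^{2} + 2 \right)}}{3}] = \frac{- 4 t^{2} e^{3 t} + 4 t - 2 e^{3 t}}{2 t^{2} + 1}, which equals f(t).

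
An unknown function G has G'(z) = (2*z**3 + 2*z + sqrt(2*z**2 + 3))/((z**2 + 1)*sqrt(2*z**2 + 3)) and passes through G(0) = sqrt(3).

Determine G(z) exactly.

G(z) = sqrt(2*z**2 + 3) + atan(z)

A candidate passes only if d/dz[G] lands on the given G'(z) exactly.
A general antiderivative is sqrt(2*z**2 + 3) + atan(z) + C.
The condition gives C = sqrt(3) - (sqrt(3)) = 0.
So G(z) = sqrt(2*z**2 + 3) + atan(z).
Check: d/dz[sqrt(2*z**2 + 3) + atan(z)] = (2*z**3 + 2*z + sqrt(2*z**2 + 3))/(z**2*sqrt(2*z**2 + 3) + sqrt(2*z**2 + 3)), which equals G'(z).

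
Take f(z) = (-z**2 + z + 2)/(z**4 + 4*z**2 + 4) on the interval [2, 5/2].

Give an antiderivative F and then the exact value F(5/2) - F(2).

Antiderivative: F(z) = (2*z - 1)/(2*(z**2 + 2)); value = -1/132

Recognize the product-rule pattern: f = u'v + uv' with u = 1/(z**2/2 + 1), v = z/2 - 1/4, so integration by parts undoes it.
F(z) = (2*z - 1)/(2*(z**2 + 2)) is an antiderivative of f.
Check: d/dz[(2*z - 1)/(2*(z**2 + 2))] = (-z**2 + z + 2)/(z**4 + 4*z**2 + 4) = f(z).
F(5/2) = 8/33; F(2) = 1/4.
Integral = F(5/2) - F(2) = -1/132.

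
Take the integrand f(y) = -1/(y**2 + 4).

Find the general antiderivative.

Since d/dy undoes antidifferentiation here, F'(y) = f(y) is required of F(y).
Check: d/dy[-atan(y/2)/2] = -1/(y**2 + 4) = f(y).

F(y) = -atan(y/2)/2 + C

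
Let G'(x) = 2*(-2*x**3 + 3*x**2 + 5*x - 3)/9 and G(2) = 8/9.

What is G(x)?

G(x) = -x*(x - 3)*(x - 1)*(x + 2)/9

The substitution u = -x**2/3 + x/3 + 1 works: G'(x) is exactly (dG/du)*(du/dx) for that inner function.
A general antiderivative is -(-x**2/3 + x/3 + 1)**2 + C.
The condition gives C = 8/9 - (-1/9) = 1.
So G(x) = -x*(x - 3)*(x - 1)*(x + 2)/9.
Check: d/dx[-x*(x - 3)*(x - 1)*(x + 2)/9] = -4*x**3/9 + 2*x**2/3 + 10*x/9 - 2/3, which equals G'(x).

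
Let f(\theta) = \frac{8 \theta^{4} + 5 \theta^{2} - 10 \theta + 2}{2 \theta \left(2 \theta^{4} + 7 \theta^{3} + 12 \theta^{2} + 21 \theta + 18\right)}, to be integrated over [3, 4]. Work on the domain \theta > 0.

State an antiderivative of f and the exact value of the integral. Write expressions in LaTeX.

Factor the denominator (2 \theta \left(\theta + 2\right) \left(2 \theta + 3\right) \left(\theta^{2} + 3\right)) and decompose: f = \frac{10 \theta - 59}{42 \left(\theta^{2} + 3\right)} - \frac{550}{63 \left(2 \theta + 3\right)} + \frac{85}{14 \left(\theta + 2\right)} + \frac{1}{18 \theta}; each piece integrates to a log, atan, or power term.
F(\theta) = \frac{\log{\left(\theta \right)}}{18} - \frac{275 \log{\left(\theta + \frac{3}{2} \right)}}{63} + \frac{85 \log{\left(\theta + 2 \right)}}{14} + \frac{5 \log{\left(\theta^{2} + 3 \right)}}{42} - \frac{59 \sqrt{3} \operatorname{atan}{\left(\frac{\sqrt{3} \theta}{3} \right)}}{126} is an antiderivative of f.
Check: d/d\theta[\frac{\log{\left(\theta \right)}}{18} - \frac{275 \log{\left(\theta + \frac{3}{2} \right)}}{63} + \frac{85 \log{\left(\theta + 2 \right)}}{14} + \frac{5 \log{\left(\theta^{2} + 3 \right)}}{42} - \frac{59 \sqrt{3} \operatorname{atan}{\left(\frac{\sqrt{3} \theta}{3} \right)}}{126}] = \frac{8 \theta^{4} + 5 \theta^{2} - 10 \theta + 2}{4 \theta^{5} + 14 \theta^{4} + 24 \theta^{3} + 42 \theta^{2} + 36 \theta}, which equals f(\theta).
F(4) = - \frac{275 \log{\left(\frac{11}{2} \right)}}{63} - \frac{59 \sqrt{3} \operatorname{atan}{\left(\frac{4 \sqrt{3}}{3} \right)}}{126} + \frac{\log{\left(4 \right)}}{18} + \frac{5 \log{\left(19 \right)}}{42} + \frac{85 \log{\left(6 \right)}}{14}; F(3) = - \frac{275 \log{\left(\frac{9}{2} \right)}}{63} - \frac{59 \sqrt{3} \pi}{378} + \frac{\log{\left(3 \right)}}{18} + \frac{5 \log{\left(12 \right)}}{42} + \frac{85 \log{\left(5 \right)}}{14}.
Integral = F(4) - F(3) = - \frac{85 \log{\left(5 \right)}}{14} - \frac{275 \log{\left(\frac{11}{2} \right)}}{63} - \frac{59 \sqrt{3} \operatorname{atan}{\left(\frac{4 \sqrt{3}}{3} \right)}}{126} - \frac{5 \log{\left(12 \right)}}{42} - \frac{\log{\left(3 \right)}}{18} + \frac{\log{\left(4 \right)}}{18} + \frac{5 \log{\left(19 \right)}}{42} + \frac{59 \sqrt{3} \pi}{378} + \frac{275 \log{\left(\frac{9}{2} \right)}}{63} + \frac{85 \log{\left(6 \right)}}{14}.

Antiderivative: F(\theta) = \frac{\log{\left(\theta \right)}}{18} - \frac{275 \log{\left(\theta + \frac{3}{2} \right)}}{63} + \frac{85 \log{\left(\theta + 2 \right)}}{14} + \frac{5 \log{\left(\theta^{2} + 3 \right)}}{42} - \frac{59 \sqrt{3} \operatorname{atan}{\left(\frac{\sqrt{3} \theta}{3} \right)}}{126}; value = - \frac{85 \log{\left(5 \right)}}{14} - \frac{275 \log{\left(\frac{11}{2} \right)}}{63} - \frac{59 \sqrt{3} \operatorname{atan}{\left(\frac{4 \sqrt{3}}{3} \right)}}{126} - \frac{5 \log{\left(12 \right)}}{42} - \frac{\log{\left(3 \right)}}{18} + \frac{\log{\left(4 \right)}}{18} + \frac{5 \log{\left(19 \right)}}{42} + \frac{59 \sqrt{3} \pi}{378} + \frac{275 \log{\left(\frac{9}{2} \right)}}{63} + \frac{85 \log{\left(6 \right)}}{14}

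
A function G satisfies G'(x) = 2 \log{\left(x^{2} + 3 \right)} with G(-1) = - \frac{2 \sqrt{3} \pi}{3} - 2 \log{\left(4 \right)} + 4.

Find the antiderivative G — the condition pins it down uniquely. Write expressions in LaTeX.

G(x) = 2 \left(x \log{\left(x^{2} + 3 \right)} - 2 x + 2 \sqrt{3} \operatorname{atan}{\left(\frac{\sqrt{3} x}{3} \right)}\right)

For G(x) to be correct, d/dx[G] must agree with the stated G'(x) identically.
A general antiderivative is 2 x \log{\left(x^{2} + 3 \right)} - 4 x + 4 \sqrt{3} \operatorname{atan}{\left(\frac{\sqrt{3} x}{3} \right)} + C.
The condition gives C = - \frac{2 \sqrt{3} \pi}{3} - 2 \log{\left(4 \right)} + 4 - (- \frac{2 \sqrt{3} \pi}{3} - 2 \log{\left(4 \right)} + 4) = 0.
So G(x) = 2 \left(x \log{\left(x^{2} + 3 \right)} - 2 x + 2 \sqrt{3} \operatorname{atan}{\left(\frac{\sqrt{3} x}{3} \right)}\right).
Check: d/dx[2 \left(x \log{\left(x^{2} + 3 \right)} - 2 x + 2 \sqrt{3} \operatorname{atan}{\left(\frac{\sqrt{3} x}{3} \right)}\right)] = 2 \log{\left(x^{2} + 3 \right)} = G'(x).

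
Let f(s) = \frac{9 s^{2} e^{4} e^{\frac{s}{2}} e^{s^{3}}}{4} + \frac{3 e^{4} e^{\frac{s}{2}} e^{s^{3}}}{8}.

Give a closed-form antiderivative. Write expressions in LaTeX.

An antiderivative is F(s) = \frac{3 e^{s^{3} + \frac{s}{2} + 4}}{4}.

f matches the chain-rule pattern g'(h)*h' with inner function h(s) = s^{3} + \frac{s}{2} + 4; substituting u = h(s) collapses the integral.
Check: d/ds[\frac{3 e^{s^{3} + \frac{s}{2} + 4}}{4}] = \frac{9 s^{2} e^{4} e^{\frac{s}{2}} e^{s^{3}}}{4} + \frac{3 e^{4} e^{\frac{s}{2}} e^{s^{3}}}{8} = f(s).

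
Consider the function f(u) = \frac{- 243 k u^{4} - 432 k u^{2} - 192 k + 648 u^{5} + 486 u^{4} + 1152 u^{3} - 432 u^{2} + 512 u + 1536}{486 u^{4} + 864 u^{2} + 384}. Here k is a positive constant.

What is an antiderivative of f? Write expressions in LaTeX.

Differentiate the proposed F(u) back; it has to land on f(u) exactly.
Check: d/du[- \frac{k u}{2} + \frac{2 u^{2}}{3} + u + \frac{4 u}{\frac{3 u^{2}}{2} + \frac{4}{3}}] = \frac{- 243 k u^{4} - 432 k u^{2} - 192 k + 648 u^{5} + 486 u^{4} + 1152 u^{3} - 432 u^{2} + 512 u + 1536}{486 u^{4} + 864 u^{2} + 384} = f(u).

An antiderivative is F(u) = - \frac{k u}{2} + \frac{2 u^{2}}{3} + u + \frac{4 u}{\frac{3 u^{2}}{2} + \frac{4}{3}}.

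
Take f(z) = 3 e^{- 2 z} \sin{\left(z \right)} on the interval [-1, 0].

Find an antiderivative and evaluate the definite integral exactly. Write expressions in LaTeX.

Antiderivative: F(z) = - \frac{6 e^{- 2 z} \sin{\left(z \right)}}{5} - \frac{3 e^{- 2 z} \cos{\left(z \right)}}{5}; value = - \frac{6 e^{2} \sin{\left(1 \right)}}{5} - \frac{3}{5} + \frac{3 e^{2} \cos{\left(1 \right)}}{5}

Any candidate F(z) must reproduce f(z) exactly when differentiated.
F(z) = - \frac{6 e^{- 2 z} \sin{\left(z \right)}}{5} - \frac{3 e^{- 2 z} \cos{\left(z \right)}}{5} is an antiderivative of f.
Check: d/dz[- \frac{6 e^{- 2 z} \sin{\left(z \right)}}{5} - \frac{3 e^{- 2 z} \cos{\left(z \right)}}{5}] = 3 e^{- 2 z} \sin{\left(z \right)} = f(z).
F(0) = - \frac{3}{5}; F(-1) = - \frac{3 e^{2} \cos{\left(1 \right)}}{5} + \frac{6 e^{2} \sin{\left(1 \right)}}{5}.
Integral = F(0) - F(-1) = - \frac{6 e^{2} \sin{\left(1 \right)}}{5} - \frac{3}{5} + \frac{3 e^{2} \cos{\left(1 \right)}}{5}.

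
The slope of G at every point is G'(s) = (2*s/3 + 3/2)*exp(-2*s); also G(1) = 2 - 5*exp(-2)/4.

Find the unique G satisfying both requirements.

Recognize the product-rule pattern: G'(s) = u'v + uv' with u = -s/3 - 11/12, v = exp(-2*s), so integration by parts undoes it.
A general antiderivative is (-4*s - 11)*exp(-2*s)/12 + C.
The condition gives C = 2 - 5*exp(-2)/4 - (-5*exp(-2)/4) = 2.
So G(s) = (-4*s + 24*exp(2*s) - 11)*exp(-2*s)/12.
Check: d/ds[(-4*s + 24*exp(2*s) - 11)*exp(-2*s)/12] = (4*s + 9)*exp(-2*s)/6, which equals G'(s).

G(s) = (-4*s + 24*exp(2*s) - 11)*exp(-2*s)/12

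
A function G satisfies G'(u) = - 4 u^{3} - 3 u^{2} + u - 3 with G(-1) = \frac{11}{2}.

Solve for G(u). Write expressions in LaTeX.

G(u) = - u^{4} - u^{3} + \frac{u^{2}}{2} - 3 u + 2

Integrate term by term and add the pieces.
A general antiderivative is - u^{4} - u^{3} + \frac{u^{2}}{2} - 3 u + C.
The condition gives C = \frac{11}{2} - (\frac{7}{2}) = 2.
So G(u) = - u^{4} - u^{3} + \frac{u^{2}}{2} - 3 u + 2.
Check: d/du[- u^{4} - u^{3} + \frac{u^{2}}{2} - 3 u + 2] = - 4 u^{3} - 3 u^{2} + u - 3 = G'(u).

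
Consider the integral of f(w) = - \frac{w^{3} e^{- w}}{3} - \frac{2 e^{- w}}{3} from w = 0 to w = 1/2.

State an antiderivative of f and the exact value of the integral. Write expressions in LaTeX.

Antiderivative: F(w) = \frac{\left(w^{3} + 3 w^{2} + 6 w + 8\right) e^{- w}}{3}; value = - \frac{8}{3} + \frac{95}{24 e^{\frac{1}{2}}}

f has the shape u'v + uv' for u = \frac{w^{3}}{3} + w^{2} + 2 w + \frac{8}{3} and v = e^{- w} — it is the derivative of the product u*v.
F(w) = \frac{\left(w^{3} + 3 w^{2} + 6 w + 8\right) e^{- w}}{3} is an antiderivative of f.
Check: d/dw[\frac{\left(w^{3} + 3 w^{2} + 6 w + 8\right) e^{- w}}{3}] = \frac{\left(- w^{3} - 2\right) e^{- w}}{3}, which equals f(w).
F(1/2) = \frac{95}{24 e^{\frac{1}{2}}}; F(0) = \frac{8}{3}.
Integral = F(1/2) - F(0) = - \frac{8}{3} + \frac{95}{24 e^{\frac{1}{2}}}.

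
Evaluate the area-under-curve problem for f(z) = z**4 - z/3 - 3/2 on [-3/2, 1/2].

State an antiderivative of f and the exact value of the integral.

Antiderivative: F(z) = z*(6*z**4 - 5*z - 45)/30; value = -137/120

Integrate term by term and add the pieces.
F(z) = z*(6*z**4 - 5*z - 45)/30 is an antiderivative of f.
Check: d/dz[z*(6*z**4 - 5*z - 45)/30] = z**4 - z/3 - 3/2 = f(z).
F(1/2) = -377/480; F(-3/2) = 57/160.
Integral = F(1/2) - F(-3/2) = -137/120.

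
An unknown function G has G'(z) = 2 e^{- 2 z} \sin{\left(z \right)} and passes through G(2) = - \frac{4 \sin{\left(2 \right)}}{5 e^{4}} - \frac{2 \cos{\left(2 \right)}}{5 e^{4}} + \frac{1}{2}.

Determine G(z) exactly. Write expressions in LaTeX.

Differentiate the proposed G(z) back; it has to land on the given G'(z).
A general antiderivative is - \frac{4 e^{- 2 z} \sin{\left(z \right)}}{5} - \frac{2 e^{- 2 z} \cos{\left(z \right)}}{5} + C.
The condition gives C = - \frac{4 \sin{\left(2 \right)}}{5 e^{4}} - \frac{2 \cos{\left(2 \right)}}{5 e^{4}} + \frac{1}{2} - (- \frac{4 \sin{\left(2 \right)}}{5 e^{4}} - \frac{2 \cos{\left(2 \right)}}{5 e^{4}}) = \frac{1}{2}.
So G(z) = \frac{1}{2} - \frac{4 e^{- 2 z} \sin{\left(z \right)}}{5} - \frac{2 e^{- 2 z} \cos{\left(z \right)}}{5}.
Check: d/dz[\frac{1}{2} - \frac{4 e^{- 2 z} \sin{\left(z \right)}}{5} - \frac{2 e^{- 2 z} \cos{\left(z \right)}}{5}] = 2 e^{- 2 z} \sin{\left(z \right)} = G'(z).

G(z) = \frac{1}{2} - \frac{4 e^{- 2 z} \sin{\left(z \right)}}{5} - \frac{2 e^{- 2 z} \cos{\left(z \right)}}{5}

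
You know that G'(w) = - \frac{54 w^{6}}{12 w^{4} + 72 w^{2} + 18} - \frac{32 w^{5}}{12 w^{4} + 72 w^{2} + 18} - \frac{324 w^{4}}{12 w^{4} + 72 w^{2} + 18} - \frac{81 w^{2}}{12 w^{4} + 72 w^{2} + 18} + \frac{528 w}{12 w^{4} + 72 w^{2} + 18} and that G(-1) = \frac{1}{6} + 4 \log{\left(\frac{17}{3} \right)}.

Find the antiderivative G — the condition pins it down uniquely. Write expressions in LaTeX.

G(w) = - \frac{3 w^{3}}{2} - \frac{4 w^{2}}{3} + 4 \log{\left(\frac{2 w^{4}}{3} + 4 w^{2} + 1 \right)}

Integrate term by term and add the pieces.
A general antiderivative is - \frac{3 w^{3}}{2} - \frac{4 w^{2}}{3} + 4 \log{\left(\frac{2 w^{4}}{3} + 4 w^{2} + 1 \right)} - \frac{1}{2} + C.
The condition gives C = \frac{1}{6} + 4 \log{\left(\frac{17}{3} \right)} - (- \frac{1}{3} + 4 \log{\left(\frac{17}{3} \right)}) = \frac{1}{2}.
So G(w) = - \frac{3 w^{3}}{2} - \frac{4 w^{2}}{3} + 4 \log{\left(\frac{2 w^{4}}{3} + 4 w^{2} + 1 \right)}.
Check: d/dw[- \frac{3 w^{3}}{2} - \frac{4 w^{2}}{3} + 4 \log{\left(\frac{2 w^{4}}{3} + 4 w^{2} + 1 \right)}] = \frac{- 54 w^{6} - 32 w^{5} - 324 w^{4} - 81 w^{2} + 528 w}{12 w^{4} + 72 w^{2} + 18}, which equals G'(w).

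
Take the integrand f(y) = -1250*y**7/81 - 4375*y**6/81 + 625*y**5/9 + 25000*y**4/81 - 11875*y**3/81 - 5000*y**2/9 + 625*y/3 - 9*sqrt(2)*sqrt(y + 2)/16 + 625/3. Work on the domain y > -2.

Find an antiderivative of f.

The integrand splits into summands that can be handled one at a time.
Check: d/dy[-3*(y/2 + 1)**(3/2)/2 - (-5*y**2/3 - 5*y/3 + 5)**4/4] = sqrt(2)*(-10000*sqrt(2)*y**7 - 35000*sqrt(2)*y**6 + 45000*sqrt(2)*y**5 + 200000*sqrt(2)*y**4 - 95000*sqrt(2)*y**3 - 360000*sqrt(2)*y**2 + 135000*sqrt(2)*y - 729*sqrt(y + 2) + 135000*sqrt(2))/1296, which equals f(y).

An antiderivative is F(y) = -3*(y/2 + 1)**(3/2)/2 - (-5*y**2/3 - 5*y/3 + 5)**4/4.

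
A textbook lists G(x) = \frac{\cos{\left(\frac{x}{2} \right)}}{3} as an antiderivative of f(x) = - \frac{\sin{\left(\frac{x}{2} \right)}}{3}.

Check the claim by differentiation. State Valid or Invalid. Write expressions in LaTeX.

d/dx[G] = - \frac{\sin{\left(\frac{x}{2} \right)}}{6}
d/dx[G] - f(x) = \frac{\sin{\left(\frac{x}{2} \right)}}{6} != 0.

Invalid: d/dx[G] - f = \frac{\sin{\left(\frac{x}{2} \right)}}{6}, which is not 0.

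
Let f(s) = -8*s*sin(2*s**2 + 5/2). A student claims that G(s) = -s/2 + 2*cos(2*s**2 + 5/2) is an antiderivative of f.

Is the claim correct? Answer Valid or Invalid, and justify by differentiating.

d/ds[G] = -8*s*sin(2*s**2 + 5/2) - 1/2
d/ds[G] - f(s) = -1/2 != 0.

Invalid: d/ds[G] - f = -1/2, which is not 0.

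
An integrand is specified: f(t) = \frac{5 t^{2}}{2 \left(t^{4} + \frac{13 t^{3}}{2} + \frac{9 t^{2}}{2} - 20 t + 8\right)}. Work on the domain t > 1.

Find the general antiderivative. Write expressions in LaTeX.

The denominator factors as \left(t - 1\right) \left(t + 4\right)^{2} \left(2 t - 1\right); partial fractions split f into directly integrable pieces: - \frac{10}{81 \left(2 t - 1\right)} - \frac{56}{405 \left(t + 4\right)} + \frac{16}{9 \left(t + 4\right)^{2}} + \frac{1}{5 \left(t - 1\right)}.
Check: d/dt[- \frac{- 81 t \log{\left(t - 1 \right)} + 25 t \log{\left(t - \frac{1}{2} \right)} + 56 t \log{\left(t + 4 \right)} - 324 \log{\left(t - 1 \right)} + 100 \log{\left(t - \frac{1}{2} \right)} + 224 \log{\left(t + 4 \right)} + 720}{405 \left(t + 4\right)}] = \frac{5 t^{2}}{2 t^{4} + 13 t^{3} + 9 t^{2} - 40 t + 16}, which equals f(t).

F(t) = - \frac{- 81 t \log{\left(t - 1 \right)} + 25 t \log{\left(t - \frac{1}{2} \right)} + 56 t \log{\left(t + 4 \right)} - 324 \log{\left(t - 1 \right)} + 100 \log{\left(t - \frac{1}{2} \right)} + 224 \log{\left(t + 4 \right)} + 720}{405 \left(t + 4\right)} + C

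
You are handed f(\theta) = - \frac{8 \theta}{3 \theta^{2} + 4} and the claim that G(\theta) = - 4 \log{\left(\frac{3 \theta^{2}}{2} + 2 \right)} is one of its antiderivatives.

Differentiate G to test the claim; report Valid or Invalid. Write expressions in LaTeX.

d/d\theta[G] = - \frac{24 \theta}{3 \theta^{2} + 4}
d/d\theta[G] - f(\theta) = - \frac{16 \theta}{3 \theta^{2} + 4} != 0.

Invalid: d/d\theta[G] - f = - \frac{16 \theta}{3 \theta^{2} + 4}, which is not 0.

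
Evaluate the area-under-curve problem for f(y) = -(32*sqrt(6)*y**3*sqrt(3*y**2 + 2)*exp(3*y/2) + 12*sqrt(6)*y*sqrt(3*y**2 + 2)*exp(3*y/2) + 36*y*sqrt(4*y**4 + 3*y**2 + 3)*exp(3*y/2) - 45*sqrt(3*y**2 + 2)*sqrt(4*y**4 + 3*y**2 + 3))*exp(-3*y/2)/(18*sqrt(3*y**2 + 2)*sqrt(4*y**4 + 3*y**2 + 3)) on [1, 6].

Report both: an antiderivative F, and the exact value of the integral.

A first test for any F(y): its y-derivative must equal f(y) identically.
F(y) = (-6*sqrt(3*y**2 + 2)*exp(3*y/2) - 2*sqrt(6)*sqrt(4*y**4 + 3*y**2 + 3)*exp(3*y/2) - 15)*exp(-3*y/2)/9 is an antiderivative of f.
Check: d/dy[(-6*sqrt(3*y**2 + 2)*exp(3*y/2) - 2*sqrt(6)*sqrt(4*y**4 + 3*y**2 + 3)*exp(3*y/2) - 15)*exp(-3*y/2)/9] = (-32*sqrt(6)*y**3*sqrt(3*y**2 + 2)*exp(3*y/2) - 12*sqrt(6)*y*sqrt(3*y**2 + 2)*exp(3*y/2) - 36*y*sqrt(4*y**4 + 3*y**2 + 3)*exp(3*y/2) + 45*sqrt(3*y**2 + 2)*sqrt(4*y**4 + 3*y**2 + 3))*exp(-3*y/2)/(18*sqrt(3*y**2 + 2)*sqrt(4*y**4 + 3*y**2 + 3)), which equals f(y).
F(6) = -2*sqrt(3530)/3 - 2*sqrt(110)/3 - 5*exp(-9)/3; F(1) = -4*sqrt(15)/9 - 2*sqrt(5)/3 - 5*exp(-3/2)/3.
Integral = F(6) - F(1) = -2*sqrt(3530)/3 - 2*sqrt(110)/3 - 5*exp(-9)/3 + 5*exp(-3/2)/3 + 2*sqrt(5)/3 + 4*sqrt(15)/9.

Antiderivative: F(y) = (-6*sqrt(3*y**2 + 2)*exp(3*y/2) - 2*sqrt(6)*sqrt(4*y**4 + 3*y**2 + 3)*exp(3*y/2) - 15)*exp(-3*y/2)/9; value = -2*sqrt(3530)/3 - 2*sqrt(110)/3 - 5*exp(-9)/3 + 5*exp(-3/2)/3 + 2*sqrt(5)/3 + 4*sqrt(15)/9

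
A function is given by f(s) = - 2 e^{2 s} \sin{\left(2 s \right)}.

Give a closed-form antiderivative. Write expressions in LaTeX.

Check any antiderivative F(s) by computing F'(s) and comparing it with f(s).
Check: d/ds[- \frac{e^{2 s} \sin{\left(2 s \right)}}{2} + \frac{e^{2 s} \cos{\left(2 s \right)}}{2}] = - 2 e^{2 s} \sin{\left(2 s \right)} = f(s).

An antiderivative is F(s) = - \frac{e^{2 s} \sin{\left(2 s \right)}}{2} + \frac{e^{2 s} \cos{\left(2 s \right)}}{2}.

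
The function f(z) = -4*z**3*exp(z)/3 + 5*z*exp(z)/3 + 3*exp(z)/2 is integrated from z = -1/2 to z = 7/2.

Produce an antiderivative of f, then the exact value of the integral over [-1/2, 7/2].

Antiderivative: F(z) = -4*z**3*exp(z)/3 + 4*z**2*exp(z) - 19*z*exp(z)/3 + 47*exp(z)/6; value = -45*exp(7/2)/2 - 73*exp(-1/2)/6

f has the shape u'v + uv' for u = -4*z**3/3 + 4*z**2 - 19*z/3 + 47/6 and v = exp(z) — it is the derivative of the product u*v.
F(z) = -4*z**3*exp(z)/3 + 4*z**2*exp(z) - 19*z*exp(z)/3 + 47*exp(z)/6 is an antiderivative of f.
Check: d/dz[-4*z**3*exp(z)/3 + 4*z**2*exp(z) - 19*z*exp(z)/3 + 47*exp(z)/6] = -4*z**3*exp(z)/3 + 5*z*exp(z)/3 + 3*exp(z)/2 = f(z).
F(7/2) = -45*exp(7/2)/2; F(-1/2) = 73*exp(-1/2)/6.
Integral = F(7/2) - F(-1/2) = -45*exp(7/2)/2 - 73*exp(-1/2)/6.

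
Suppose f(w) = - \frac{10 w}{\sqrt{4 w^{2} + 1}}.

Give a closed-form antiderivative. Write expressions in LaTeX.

An antiderivative is F(w) = - \frac{5 \sqrt{4 w^{2} + 1}}{2}.

The substitution u = 4 w^{2} + 1 works: f is exactly (dF/du)*(du/dw) for that inner function.
Check: d/dw[- \frac{5 \sqrt{4 w^{2} + 1}}{2}] = - \frac{10 w}{\sqrt{4 w^{2} + 1}} = f(w).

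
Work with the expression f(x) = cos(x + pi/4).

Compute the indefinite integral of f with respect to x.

For F(x) to be correct the identity F'(x) - f(x) = 0 must hold.
Check: d/dx[sin(x + pi/4)] = cos(x + pi/4) = f(x).

F(x) = sin(x + pi/4) + C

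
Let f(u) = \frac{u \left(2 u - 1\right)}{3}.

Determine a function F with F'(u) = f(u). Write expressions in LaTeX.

An antiderivative is F(u) = \frac{u^{2} \left(4 u - 3\right)}{18}.

Since d/du undoes antidifferentiation here, F'(u) = f(u) is required of F(u).
Check: d/du[\frac{u^{2} \left(4 u - 3\right)}{18}] = \frac{2 u^{2}}{3} - \frac{u}{3}, which equals f(u).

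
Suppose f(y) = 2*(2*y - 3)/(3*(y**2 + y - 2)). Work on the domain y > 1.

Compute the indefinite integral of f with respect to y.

F(y) = 2*(-log(y - 1) + 7*log(y + 2))/9 + C

The denominator factors as 3*(y - 1)*(y + 2); partial fractions split f into directly integrable pieces: 14/(9*(y + 2)) - 2/(9*(y - 1)).
Check: d/dy[2*(-log(y - 1) + 7*log(y + 2))/9] = (4*y - 6)/(3*y**2 + 3*y - 6), which equals f(y).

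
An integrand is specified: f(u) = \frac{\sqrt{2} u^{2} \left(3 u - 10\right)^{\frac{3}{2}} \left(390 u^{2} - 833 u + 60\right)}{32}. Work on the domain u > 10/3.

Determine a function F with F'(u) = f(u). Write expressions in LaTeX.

Recognize the product-rule pattern: f = v'r + vr' with v = 2 \left(\frac{3 u}{2} - 5\right)^{\frac{5}{2}}, r = \frac{5 u^{4}}{2} - \frac{u^{3}}{4}, so integration by parts undoes it.
Check: d/du[\frac{\sqrt{2} u^{3} \left(3 u - 10\right)^{\frac{5}{2}} \left(10 u - 1\right)}{16}] = \frac{585 \sqrt{2} u^{5} \sqrt{3 u - 10}}{16} - \frac{6399 \sqrt{2} u^{4} \sqrt{3 u - 10}}{32} + \frac{4255 \sqrt{2} u^{3} \sqrt{3 u - 10}}{16} - \frac{75 \sqrt{2} u^{2} \sqrt{3 u - 10}}{4}, which equals f(u).

An antiderivative is F(u) = \frac{\sqrt{2} u^{3} \left(3 u - 10\right)^{\frac{5}{2}} \left(10 u - 1\right)}{16}.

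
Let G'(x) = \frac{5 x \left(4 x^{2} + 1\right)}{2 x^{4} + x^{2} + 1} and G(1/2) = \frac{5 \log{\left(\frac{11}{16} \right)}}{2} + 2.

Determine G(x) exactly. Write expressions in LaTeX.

The substitution u = x^{4} + \frac{x^{2}}{2} + \frac{1}{2} works: G'(x) is exactly (dG/du)*(du/dx) for that inner function.
A general antiderivative is \frac{5 \log{\left(x^{4} + \frac{x^{2}}{2} + \frac{1}{2} \right)}}{2} + C.
The condition gives C = \frac{5 \log{\left(\frac{11}{16} \right)}}{2} + 2 - (\frac{5 \log{\left(\frac{11}{16} \right)}}{2}) = 2.
So G(x) = \frac{5 \log{\left(x^{4} + \frac{x^{2}}{2} + \frac{1}{2} \right)}}{2} + 2.
Check: d/dx[\frac{5 \log{\left(x^{4} + \frac{x^{2}}{2} + \frac{1}{2} \right)}}{2} + 2] = \frac{20 x^{3} + 5 x}{2 x^{4} + x^{2} + 1}, which equals G'(x).

G(x) = \frac{5 \log{\left(x^{4} + \frac{x^{2}}{2} + \frac{1}{2} \right)}}{2} + 2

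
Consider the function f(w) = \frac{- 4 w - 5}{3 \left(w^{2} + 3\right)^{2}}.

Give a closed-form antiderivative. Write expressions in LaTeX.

An antiderivative F(w) passes only if d/dw[F] lands on f(w) exactly.
Check: d/dw[- \frac{5 \sqrt{3} w^{2} \operatorname{atan}{\left(\frac{\sqrt{3} w}{3} \right)} + 15 w + 15 \sqrt{3} \operatorname{atan}{\left(\frac{\sqrt{3} w}{3} \right)} - 36}{54 \left(w^{2} + 3\right)}] = \frac{- 4 w - 5}{3 w^{4} + 18 w^{2} + 27}, which equals f(w).

An antiderivative is F(w) = - \frac{5 \sqrt{3} w^{2} \operatorname{atan}{\left(\frac{\sqrt{3} w}{3} \right)} + 15 w + 15 \sqrt{3} \operatorname{atan}{\left(\frac{\sqrt{3} w}{3} \right)} - 36}{54 \left(w^{2} + 3\right)}.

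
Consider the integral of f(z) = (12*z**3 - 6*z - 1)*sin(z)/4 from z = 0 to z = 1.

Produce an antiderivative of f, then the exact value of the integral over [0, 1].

Antiderivative: F(z) = -3*z**3*cos(z) + 9*z**2*sin(z) + 39*z*cos(z)/2 - 39*sin(z)/2 + cos(z)/4; value = -21*sin(1)/2 - 1/4 + 67*cos(1)/4

Check any antiderivative F(z) by computing F'(z) and comparing it with f(z).
F(z) = -3*z**3*cos(z) + 9*z**2*sin(z) + 39*z*cos(z)/2 - 39*sin(z)/2 + cos(z)/4 is an antiderivative of f.
Check: d/dz[-3*z**3*cos(z) + 9*z**2*sin(z) + 39*z*cos(z)/2 - 39*sin(z)/2 + cos(z)/4] = 3*z**3*sin(z) - 3*z*sin(z)/2 - sin(z)/4, which equals f(z).
F(1) = -21*sin(1)/2 + 67*cos(1)/4; F(0) = 1/4.
Integral = F(1) - F(0) = -21*sin(1)/2 - 1/4 + 67*cos(1)/4.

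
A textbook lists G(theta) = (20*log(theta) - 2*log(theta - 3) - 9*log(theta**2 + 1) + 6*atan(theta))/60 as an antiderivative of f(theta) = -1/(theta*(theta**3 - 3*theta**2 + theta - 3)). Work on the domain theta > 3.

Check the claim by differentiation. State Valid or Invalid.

d/dtheta[G] = -1/(theta**4 - 3*theta**3 + theta**2 - 3*theta)
This equals f(theta) exactly, so the claim holds.

Valid. The derivative of G reproduces f.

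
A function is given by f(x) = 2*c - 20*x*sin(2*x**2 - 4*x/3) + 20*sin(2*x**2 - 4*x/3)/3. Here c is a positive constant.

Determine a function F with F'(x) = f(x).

The integrand splits into summands that can be handled one at a time.
Check: d/dx[2*c*x + 5*cos(2*x**2 - 4*x/3)] = 2*c - 20*x*sin(2*x**2 - 4*x/3) + 20*sin(2*x**2 - 4*x/3)/3 = f(x).

An antiderivative is F(x) = 2*c*x + 5*cos(2*x**2 - 4*x/3).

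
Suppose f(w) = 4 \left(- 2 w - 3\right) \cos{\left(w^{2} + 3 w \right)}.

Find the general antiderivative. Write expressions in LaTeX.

F(w) = - 4 \sin{\left(w^{2} + 3 w \right)} + C

f matches the chain-rule pattern g'(h)*h' with inner function h(w) = w^{2} + 3 w; substituting u = h(w) collapses the integral.
Check: d/dw[- 4 \sin{\left(w^{2} + 3 w \right)}] = - 8 w \cos{\left(w^{2} + 3 w \right)} - 12 \cos{\left(w^{2} + 3 w \right)}, which equals f(w).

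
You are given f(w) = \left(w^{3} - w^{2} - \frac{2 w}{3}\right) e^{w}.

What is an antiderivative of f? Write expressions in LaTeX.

f has the shape u'v + uv' for u = w^{3} - 4 w^{2} + \frac{22 w}{3} - \frac{22}{3} and v = e^{w} — it is the derivative of the product u*v.
Check: d/dw[\frac{\left(3 w^{3} - 12 w^{2} + 22 w - 22\right) e^{w}}{3}] = w^{3} e^{w} - w^{2} e^{w} - \frac{2 w e^{w}}{3}, which equals f(w).

An antiderivative is F(w) = \frac{\left(3 w^{3} - 12 w^{2} + 22 w - 22\right) e^{w}}{3}.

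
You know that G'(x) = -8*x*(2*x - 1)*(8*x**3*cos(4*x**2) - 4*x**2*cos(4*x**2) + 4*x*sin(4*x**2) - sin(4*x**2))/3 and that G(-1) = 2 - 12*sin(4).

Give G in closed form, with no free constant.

G'(x) has the shape u'v + uv' for u = -4*(-2*x**2 + x)**2/3 and v = sin(4*x**2) — it is the derivative of the product u*v.
A general antiderivative is -4*(-2*x**2 + x)**2*sin(4*x**2)/3 + C.
The condition gives C = 2 - 12*sin(4) - (-12*sin(4)) = 2.
So G(x) = -2*(8*x**4*sin(4*x**2) - 8*x**3*sin(4*x**2) + 2*x**2*sin(4*x**2) - 3)/3.
Check: d/dx[-2*(8*x**4*sin(4*x**2) - 8*x**3*sin(4*x**2) + 2*x**2*sin(4*x**2) - 3)/3] = -128*x**5*cos(4*x**2)/3 + 128*x**4*cos(4*x**2)/3 - 64*x**3*sin(4*x**2)/3 - 32*x**3*cos(4*x**2)/3 + 16*x**2*sin(4*x**2) - 8*x*sin(4*x**2)/3, which equals G'(x).

G(x) = -2*(8*x**4*sin(4*x**2) - 8*x**3*sin(4*x**2) + 2*x**2*sin(4*x**2) - 3)/3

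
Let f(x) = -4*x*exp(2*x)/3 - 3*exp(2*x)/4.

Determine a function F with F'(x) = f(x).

f has the shape u'v + uv' for u = -2*x/3 - 1/24 and v = exp(2*x) — it is the derivative of the product u*v.
Check: d/dx[(-16*x - 1)*exp(2*x)/24] = -4*x*exp(2*x)/3 - 3*exp(2*x)/4 = f(x).

An antiderivative is F(x) = (-16*x - 1)*exp(2*x)/24.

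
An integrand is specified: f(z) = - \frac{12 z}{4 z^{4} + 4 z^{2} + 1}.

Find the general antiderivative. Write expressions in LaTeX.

f matches the chain-rule pattern g'(h)*h' with inner function h(z) = 2 z^{2} + 1; substituting u = h(z) collapses the integral.
Check: d/dz[\frac{3}{2 z^{2} + 1}] = - \frac{12 z}{4 z^{4} + 4 z^{2} + 1} = f(z).

F(z) = \frac{3}{2 z^{2} + 1} + C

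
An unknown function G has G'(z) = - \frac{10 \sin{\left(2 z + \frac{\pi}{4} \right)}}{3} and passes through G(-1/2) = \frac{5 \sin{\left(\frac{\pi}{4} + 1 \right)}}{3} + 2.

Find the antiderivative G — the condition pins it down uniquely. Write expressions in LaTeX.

A first test for any G(z): its z-derivative must equal the given G'(z).
A general antiderivative is \frac{5 \cos{\left(2 z + \frac{\pi}{4} \right)}}{3} + C.
The condition gives C = \frac{5 \sin{\left(\frac{\pi}{4} + 1 \right)}}{3} + 2 - (\frac{5 \sin{\left(\frac{\pi}{4} + 1 \right)}}{3}) = 2.
So G(z) = \frac{5 \cos{\left(2 z + \frac{\pi}{4} \right)}}{3} + 2.
Check: d/dz[\frac{5 \cos{\left(2 z + \frac{\pi}{4} \right)}}{3} + 2] = - \frac{10 \sin{\left(2 z + \frac{\pi}{4} \right)}}{3} = G'(z).

G(z) = \frac{5 \cos{\left(2 z + \frac{\pi}{4} \right)}}{3} + 2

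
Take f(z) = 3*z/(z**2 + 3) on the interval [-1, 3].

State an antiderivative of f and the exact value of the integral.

The substitution u = z**2 + 3 works: f is exactly (dF/du)*(du/dz) for that inner function.
F(z) = 3*log(z**2 + 3)/2 is an antiderivative of f.
Check: d/dz[3*log(z**2 + 3)/2] = 3*z/(z**2 + 3) = f(z).
F(3) = 3*log(12)/2; F(-1) = 3*log(4)/2.
Integral = F(3) - F(-1) = -3*log(4)/2 + 3*log(12)/2.

Antiderivative: F(z) = 3*log(z**2 + 3)/2; value = -3*log(4)/2 + 3*log(12)/2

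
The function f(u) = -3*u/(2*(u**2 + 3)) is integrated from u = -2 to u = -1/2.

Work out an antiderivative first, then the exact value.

The substitution w = u**2 + 3 works: f is exactly (dF/dw)*(dw/du) for that inner function.
F(u) = -3*log(u**2 + 3)/4 is an antiderivative of f.
Check: d/du[-3*log(u**2 + 3)/4] = -3*u/(2*u**2 + 6), which equals f(u).
F(-1/2) = -3*log(13/4)/4; F(-2) = -3*log(7)/4.
Integral = F(-1/2) - F(-2) = -3*log(13/4)/4 + 3*log(7)/4.

Antiderivative: F(u) = -3*log(u**2 + 3)/4; value = -3*log(13/4)/4 + 3*log(7)/4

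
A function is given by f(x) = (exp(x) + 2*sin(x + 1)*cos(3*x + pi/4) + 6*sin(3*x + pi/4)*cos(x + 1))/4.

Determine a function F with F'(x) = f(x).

Since d/dx undoes antidifferentiation here, F'(x) = f(x) is required of F(x).
Check: d/dx[exp(x)/4 - cos(x + 1)*cos(3*x + pi/4)/2] = exp(x)/4 + sin(x + 1)*cos(3*x + pi/4)/2 + 3*sin(3*x + pi/4)*cos(x + 1)/2, which equals f(x).

An antiderivative is F(x) = exp(x)/4 - cos(x + 1)*cos(3*x + pi/4)/2.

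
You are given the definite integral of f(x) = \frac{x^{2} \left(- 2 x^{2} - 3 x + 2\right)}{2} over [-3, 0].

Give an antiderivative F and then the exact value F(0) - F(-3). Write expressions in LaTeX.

Differentiate the proposed F(x) back; it has to land on f(x) exactly.
F(x) = \frac{x^{3} \left(- 24 x^{2} - 45 x + 40\right)}{120} is an antiderivative of f.
Check: d/dx[\frac{x^{3} \left(- 24 x^{2} - 45 x + 40\right)}{120}] = - x^{4} - \frac{3 x^{3}}{2} + x^{2}, which equals f(x).
F(0) = 0; F(-3) = \frac{369}{40}.
Integral = F(0) - F(-3) = - \frac{369}{40}.

Antiderivative: F(x) = \frac{x^{3} \left(- 24 x^{2} - 45 x + 40\right)}{120}; value = - \frac{369}{40}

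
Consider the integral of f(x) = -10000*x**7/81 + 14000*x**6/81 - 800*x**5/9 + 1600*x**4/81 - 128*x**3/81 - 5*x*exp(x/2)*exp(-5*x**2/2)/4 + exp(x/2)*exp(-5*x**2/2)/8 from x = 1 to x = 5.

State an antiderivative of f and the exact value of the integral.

The integrand splits into summands that can be handled one at a time.
F(x) = -1250*x**8/81 + 2000*x**7/81 - 400*x**6/27 + 320*x**5/81 - 32*x**4/81 + exp(x/2)*exp(-5*x**2/2)/4 is an antiderivative of f.
Check: d/dx[-1250*x**8/81 + 2000*x**7/81 - 400*x**6/27 + 320*x**5/81 - 32*x**4/81 + exp(x/2)*exp(-5*x**2/2)/4] = (-80000*x**7*exp(5*x**2/2) + 112000*x**6*exp(5*x**2/2) - 57600*x**5*exp(5*x**2/2) + 12800*x**4*exp(5*x**2/2) - 1024*x**3*exp(5*x**2/2) - 810*x*exp(x/2) + 81*exp(x/2))*exp(-5*x**2/2)/648, which equals f(x).
F(5) = -349801250/81 + exp(-60)/4; F(1) = -2 + exp(-2)/4.
Integral = F(5) - F(1) = -349801088/81 - exp(-2)/4 + exp(-60)/4.

Antiderivative: F(x) = -1250*x**8/81 + 2000*x**7/81 - 400*x**6/27 + 320*x**5/81 - 32*x**4/81 + exp(x/2)*exp(-5*x**2/2)/4; value = -349801088/81 - exp(-2)/4 + exp(-60)/4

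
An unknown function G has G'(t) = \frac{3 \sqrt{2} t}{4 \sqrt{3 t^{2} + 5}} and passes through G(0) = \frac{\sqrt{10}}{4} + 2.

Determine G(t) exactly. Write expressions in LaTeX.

The substitution u = \frac{3 t^{2}}{2} + \frac{5}{2} works: G'(t) is exactly (dG/du)*(du/dt) for that inner function.
A general antiderivative is \frac{\sqrt{\frac{3 t^{2}}{2} + \frac{5}{2}}}{2} + C.
The condition gives C = \frac{\sqrt{10}}{4} + 2 - (\frac{\sqrt{10}}{4}) = 2.
So G(t) = \frac{\sqrt{\frac{3 t^{2}}{2} + \frac{5}{2}}}{2} + 2.
Check: d/dt[\frac{\sqrt{\frac{3 t^{2}}{2} + \frac{5}{2}}}{2} + 2] = \frac{3 \sqrt{2} t}{4 \sqrt{3 t^{2} + 5}} = G'(t).

G(t) = \frac{\sqrt{\frac{3 t^{2}}{2} + \frac{5}{2}}}{2} + 2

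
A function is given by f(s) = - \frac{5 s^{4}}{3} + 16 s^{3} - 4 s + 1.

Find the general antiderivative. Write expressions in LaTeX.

F(s) = - \frac{s \left(s^{4} - 12 s^{3} + 6 s - 3\right)}{3} + C

The integrand splits into summands that can be handled one at a time.
Check: d/ds[- \frac{s \left(s^{4} - 12 s^{3} + 6 s - 3\right)}{3}] = - \frac{5 s^{4}}{3} + 16 s^{3} - 4 s + 1 = f(s).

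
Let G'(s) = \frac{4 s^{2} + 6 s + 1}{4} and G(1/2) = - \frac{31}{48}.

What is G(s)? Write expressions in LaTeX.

Whatever form G(s) takes, its d/ds must return the stated G'(s).
A general antiderivative is \frac{s^{3}}{3} + \frac{3 s^{2}}{4} + \frac{s}{4} + C.
The condition gives C = - \frac{31}{48} - (\frac{17}{48}) = -1.
So G(s) = \frac{4 s^{3} + 9 s^{2} + 3 s - 12}{12}.
Check: d/ds[\frac{4 s^{3} + 9 s^{2} + 3 s - 12}{12}] = s^{2} + \frac{3 s}{2} + \frac{1}{4}, which equals G'(s).

G(s) = \frac{4 s^{3} + 9 s^{2} + 3 s - 12}{12}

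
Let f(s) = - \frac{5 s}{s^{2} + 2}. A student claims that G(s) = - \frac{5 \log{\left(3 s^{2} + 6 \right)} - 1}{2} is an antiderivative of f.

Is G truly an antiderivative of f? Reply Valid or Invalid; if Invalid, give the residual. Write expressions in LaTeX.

d/ds[G] = - \frac{5 s}{s^{2} + 2}
This equals f(s) exactly, so the claim holds.

Valid - differentiating G returns exactly f.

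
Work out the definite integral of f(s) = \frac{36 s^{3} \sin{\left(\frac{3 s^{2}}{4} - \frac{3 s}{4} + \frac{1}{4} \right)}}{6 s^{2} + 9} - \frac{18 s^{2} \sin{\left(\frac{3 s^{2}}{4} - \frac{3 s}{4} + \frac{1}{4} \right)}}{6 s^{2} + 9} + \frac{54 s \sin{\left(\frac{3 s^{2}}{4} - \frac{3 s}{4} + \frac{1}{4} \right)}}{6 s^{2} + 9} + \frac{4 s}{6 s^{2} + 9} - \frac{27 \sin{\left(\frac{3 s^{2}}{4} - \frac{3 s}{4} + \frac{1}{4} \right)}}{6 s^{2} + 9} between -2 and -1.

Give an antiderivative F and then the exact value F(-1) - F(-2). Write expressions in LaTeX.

The integrand splits into summands that can be handled one at a time.
F(s) = \frac{\log{\left(2 s^{2} + 3 \right)}}{3} - 4 \cos{\left(\frac{3 s^{2}}{4} - \frac{3 s}{4} + \frac{1}{4} \right)} is an antiderivative of f.
Check: d/ds[\frac{\log{\left(2 s^{2} + 3 \right)}}{3} - 4 \cos{\left(\frac{3 s^{2}}{4} - \frac{3 s}{4} + \frac{1}{4} \right)}] = \frac{36 s^{3} \sin{\left(\frac{3 s^{2}}{4} - \frac{3 s}{4} + \frac{1}{4} \right)} - 18 s^{2} \sin{\left(\frac{3 s^{2}}{4} - \frac{3 s}{4} + \frac{1}{4} \right)} + 54 s \sin{\left(\frac{3 s^{2}}{4} - \frac{3 s}{4} + \frac{1}{4} \right)} + 4 s - 27 \sin{\left(\frac{3 s^{2}}{4} - \frac{3 s}{4} + \frac{1}{4} \right)}}{6 s^{2} + 9}, which equals f(s).
F(-1) = \frac{\log{\left(5 \right)}}{3} - 4 \cos{\left(\frac{7}{4} \right)}; F(-2) = - 4 \cos{\left(\frac{19}{4} \right)} + \frac{\log{\left(11 \right)}}{3}.
Integral = F(-1) - F(-2) = - \frac{\log{\left(11 \right)}}{3} + 4 \cos{\left(\frac{19}{4} \right)} + \frac{\log{\left(5 \right)}}{3} - 4 \cos{\left(\frac{7}{4} \right)}.

Antiderivative: F(s) = \frac{\log{\left(2 s^{2} + 3 \right)}}{3} - 4 \cos{\left(\frac{3 s^{2}}{4} - \frac{3 s}{4} + \frac{1}{4} \right)}; value = - \frac{\log{\left(11 \right)}}{3} + 4 \cos{\left(\frac{19}{4} \right)} + \frac{\log{\left(5 \right)}}{3} - 4 \cos{\left(\frac{7}{4} \right)}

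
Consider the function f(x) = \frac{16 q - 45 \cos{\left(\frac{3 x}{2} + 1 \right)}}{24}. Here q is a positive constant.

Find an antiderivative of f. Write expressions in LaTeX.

An antiderivative is F(x) = \frac{2 q x}{3} - \frac{5 \sin{\left(\frac{3 x}{2} + 1 \right)}}{4}.

A first test for any F(x): its x-derivative must equal f(x) identically.
Check: d/dx[\frac{2 q x}{3} - \frac{5 \sin{\left(\frac{3 x}{2} + 1 \right)}}{4}] = \frac{2 q}{3} - \frac{15 \cos{\left(\frac{3 x}{2} + 1 \right)}}{8}, which equals f(x).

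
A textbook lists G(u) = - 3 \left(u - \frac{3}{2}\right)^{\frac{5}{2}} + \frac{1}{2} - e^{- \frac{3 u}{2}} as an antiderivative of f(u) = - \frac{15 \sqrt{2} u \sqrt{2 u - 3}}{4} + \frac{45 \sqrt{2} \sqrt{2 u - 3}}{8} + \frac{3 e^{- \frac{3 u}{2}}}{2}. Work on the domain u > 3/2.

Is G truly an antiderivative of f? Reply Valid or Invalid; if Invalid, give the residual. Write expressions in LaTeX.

Valid - differentiating G returns exactly f.

d/du[G] = \frac{\sqrt{2} \left(- 30 u \sqrt{2 u - 3} e^{\frac{3 u}{2}} + 45 \sqrt{2 u - 3} e^{\frac{3 u}{2}} + 6 \sqrt{2}\right) e^{- \frac{3 u}{2}}}{8}
This equals f(u) exactly, so the claim holds.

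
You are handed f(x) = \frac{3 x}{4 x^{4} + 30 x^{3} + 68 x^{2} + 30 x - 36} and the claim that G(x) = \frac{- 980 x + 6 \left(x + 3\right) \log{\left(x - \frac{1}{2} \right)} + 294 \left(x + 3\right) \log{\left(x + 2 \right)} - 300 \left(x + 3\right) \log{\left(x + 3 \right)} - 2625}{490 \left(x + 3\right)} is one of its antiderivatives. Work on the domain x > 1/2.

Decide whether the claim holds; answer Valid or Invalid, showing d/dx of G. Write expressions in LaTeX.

d/dx[G] = \frac{3 x}{4 x^{4} + 30 x^{3} + 68 x^{2} + 30 x - 36}
This equals f(x) exactly, so the claim holds.

Valid - differentiating G returns exactly f.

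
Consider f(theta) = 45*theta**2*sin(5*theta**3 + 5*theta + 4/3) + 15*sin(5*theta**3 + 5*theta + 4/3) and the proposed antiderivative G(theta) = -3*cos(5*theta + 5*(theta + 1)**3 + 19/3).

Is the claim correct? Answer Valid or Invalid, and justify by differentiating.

d/dtheta[G] = 45*theta**2*sin(5*theta**3 + 15*theta**2 + 20*theta + 34/3) + 90*theta*sin(5*theta**3 + 15*theta**2 + 20*theta + 34/3) + 60*sin(5*theta**3 + 15*theta**2 + 20*theta + 34/3)
d/dtheta[G] - f(theta) = -45*theta**2*sin(5*theta**3 + 5*theta + 4/3) + 45*theta**2*sin(5*theta**3 + 15*theta**2 + 20*theta + 34/3) + 90*theta*sin(5*theta**3 + 15*theta**2 + 20*theta + 34/3) - 15*sin(5*theta**3 + 5*theta + 4/3) + 60*sin(5*theta**3 + 15*theta**2 + 20*theta + 34/3) != 0.

Invalid: d/dtheta[G] - f = -45*theta**2*sin(5*theta**3 + 5*theta + 4/3) + 45*theta**2*sin(5*theta**3 + 15*theta**2 + 20*theta + 34/3) + 90*theta*sin(5*theta**3 + 15*theta**2 + 20*theta + 34/3) - 15*sin(5*theta**3 + 5*theta + 4/3) + 60*sin(5*theta**3 + 15*theta**2 + 20*theta + 34/3), which is not 0.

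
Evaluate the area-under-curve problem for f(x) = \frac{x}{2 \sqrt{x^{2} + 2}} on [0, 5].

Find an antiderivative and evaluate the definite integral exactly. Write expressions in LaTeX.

The substitution u = x^{2} + 2 works: f is exactly (dF/du)*(du/dx) for that inner function.
F(x) = \frac{\sqrt{x^{2} + 2}}{2} is an antiderivative of f.
Check: d/dx[\frac{\sqrt{x^{2} + 2}}{2}] = \frac{x}{2 \sqrt{x^{2} + 2}} = f(x).
F(5) = \frac{3 \sqrt{3}}{2}; F(0) = \frac{\sqrt{2}}{2}.
Integral = F(5) - F(0) = - \frac{\sqrt{2}}{2} + \frac{3 \sqrt{3}}{2}.

Antiderivative: F(x) = \frac{\sqrt{x^{2} + 2}}{2}; value = - \frac{\sqrt{2}}{2} + \frac{3 \sqrt{3}}{2}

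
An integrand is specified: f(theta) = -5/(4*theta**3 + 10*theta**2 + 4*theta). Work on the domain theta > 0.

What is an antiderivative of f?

An antiderivative is F(theta) = -5*log(theta)/4 + 5*log(theta + 1/2)/3 - 5*log(theta + 2)/12.

The denominator factors as 2*theta*(theta + 2)*(2*theta + 1); partial fractions split f into directly integrable pieces: 10/(3*(2*theta + 1)) - 5/(12*(theta + 2)) - 5/(4*theta).
Check: d/dtheta[-5*log(theta)/4 + 5*log(theta + 1/2)/3 - 5*log(theta + 2)/12] = -5/(4*theta**3 + 10*theta**2 + 4*theta) = f(theta).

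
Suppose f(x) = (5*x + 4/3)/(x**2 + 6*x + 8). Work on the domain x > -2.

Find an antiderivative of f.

The denominator factors as 3*(x + 2)*(x + 4); partial fractions split f into directly integrable pieces: 28/(3*(x + 4)) - 13/(3*(x + 2)).
Check: d/dx[(-13*log(x + 2) + 28*log(x + 4))/3] = (15*x + 4)/(3*x**2 + 18*x + 24), which equals f(x).

An antiderivative is F(x) = (-13*log(x + 2) + 28*log(x + 4))/3.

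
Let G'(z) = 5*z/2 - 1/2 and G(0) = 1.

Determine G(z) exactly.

Since d/dz undoes antidifferentiation here, G(z) must give back the stated G'(z).
A general antiderivative is 5*z**2/4 - z/2 + C.
The condition gives C = 1 - (0) = 1.
So G(z) = (5*z**2 - 2*z + 4)/4.
Check: d/dz[(5*z**2 - 2*z + 4)/4] = 5*z/2 - 1/2 = G'(z).

G(z) = (5*z**2 - 2*z + 4)/4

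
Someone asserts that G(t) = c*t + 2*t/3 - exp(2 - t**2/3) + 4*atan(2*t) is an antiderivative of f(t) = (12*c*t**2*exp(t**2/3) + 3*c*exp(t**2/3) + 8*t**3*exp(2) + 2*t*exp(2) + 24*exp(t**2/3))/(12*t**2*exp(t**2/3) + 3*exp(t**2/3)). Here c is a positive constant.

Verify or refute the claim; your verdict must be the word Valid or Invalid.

Invalid: d/dt[G] - f = 2/3, which is not 0.

d/dt[G] = (12*c*t**2*exp(-2)*exp(t**2/3) + 3*c*exp(-2)*exp(t**2/3) + 8*t**3 + 8*t**2*exp(-2)*exp(t**2/3) + 2*t + 26*exp(-2)*exp(t**2/3))/(12*t**2*exp(-2)*exp(t**2/3) + 3*exp(-2)*exp(t**2/3))
d/dt[G] - f(t) = 2/3 != 0.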